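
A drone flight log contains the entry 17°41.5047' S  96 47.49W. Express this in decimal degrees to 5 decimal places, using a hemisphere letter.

Lat: 41.5047′ = 0.691745°; total 17.691745
λ: 96 + 47.49/60 = 96.791500

17.69175° S, 96.79150° W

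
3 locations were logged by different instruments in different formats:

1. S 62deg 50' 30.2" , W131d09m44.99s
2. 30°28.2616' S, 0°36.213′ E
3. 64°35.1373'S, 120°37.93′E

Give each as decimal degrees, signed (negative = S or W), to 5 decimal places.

Point 1:
  Lat: 50′ + 30.2″ = 50.50333′; 62 + 50.50333/60 = 62.841722
  S → negative
  Longitude: 9′ + 44.99″ = 9.74983′; 131 + 9.74983/60 = 131.162497
  W → negative
Point 2:
  φ: 28.2616′ = 0.471027°; total 30.471027
  hemisphere S, so the sign is −
  λ: 36.213′ = 0.603550°; total 0.603550
  E → positive
Point 3:
  φ: 64 + 35.1373/60 = 64.585622
  S ⇒ negate
  Longitude: 120 + 37.93/60 = 120.632167
  E → positive

1. -62.84172, -131.16250
2. -30.47103, 0.60355
3. -64.58562, 120.63217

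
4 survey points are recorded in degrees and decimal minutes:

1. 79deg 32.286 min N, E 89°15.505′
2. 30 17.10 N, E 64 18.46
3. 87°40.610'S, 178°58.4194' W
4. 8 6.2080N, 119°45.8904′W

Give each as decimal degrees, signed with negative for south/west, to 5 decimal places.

Point 1:
  φ: 79 + 32.286/60 = 79.538100
  N ⇒ keep positive
  Lon: 89 + 15.505/60 = 89.258417
  E ⇒ keep positive
Point 2:
  Latitude: 17.1′ = 0.285000°; total 30.285000
  N ⇒ keep positive
  Longitude: 64 + 18.46/60 = 64.307667
  E ⇒ keep positive
Point 3:
  Lat: 40.61′ = 0.676833°; total 87.676833
  S → negative
  Lon: 178 + 58.4194/60 = 178.973657
  W → negative
Point 4:
  Lat: 8 + 6.208/60 = 8.103467
  N ⇒ keep positive
  Longitude: 45.8904′ = 0.764840°; total 119.764840
  W ⇒ negate

1. 79.53810, 89.25842
2. 30.28500, 64.30767
3. -87.67683, -178.97366
4. 8.10347, -119.76484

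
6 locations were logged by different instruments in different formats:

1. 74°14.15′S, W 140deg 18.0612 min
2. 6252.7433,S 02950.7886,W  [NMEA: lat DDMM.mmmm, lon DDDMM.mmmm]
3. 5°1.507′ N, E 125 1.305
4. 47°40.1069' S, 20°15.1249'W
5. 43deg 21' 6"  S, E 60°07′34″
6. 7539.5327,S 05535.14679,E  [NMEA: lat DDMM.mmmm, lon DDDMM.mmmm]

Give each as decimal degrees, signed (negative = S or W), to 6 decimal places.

1. -74.235833, -140.301020
2. -62.879055, -29.846477
3. 5.025117, 125.021750
4. -47.668448, -20.252082
5. -43.351667, 60.126111
6. -75.658878, 55.585780

Point 1:
  Lat: 74 + 14.15/60 = 74.2358333
  S → negative
  Lon: 18.0612′ = 0.301020°; total 140.3010200
  W ⇒ negate
Point 2:
  Lat: split at 2 digits → 62° and 52.7433′; 62 + 52.7433/60 = 62.8790550
  S → negative
  Longitude: degrees = first 3 digits = 29, minutes = 50.7886; 29 + 50.7886/60 = 29.8464767
  W ⇒ negate
Point 3:
  φ: 5 + 1.507/60 = 5.0251167
  N → positive
  Longitude: 125 + 1.305/60 = 125.0217500
  E → positive
Point 4:
  φ: 47 + 40.1069/60 = 47.6684483
  S → negative
  Lon: 20 + 15.1249/60 = 20.2520817
  W ⇒ negate
Point 5:
  φ: 43 + 21/60 + 6/3600 = 43.3516667
  S → negative
  λ: 60° + 7/60 + 34/3600 = 60 + 0.116667 + 0.009444 = 60.1261111
  E ⇒ keep positive
Point 6:
  Latitude: split at 2 digits → 75° and 39.5327′; 75 + 39.5327/60 = 75.6588783
  S → negative
  λ: split at 3 digits → 055° and 35.14679′; 55 + 35.14679/60 = 55.5857798
  E ⇒ keep positive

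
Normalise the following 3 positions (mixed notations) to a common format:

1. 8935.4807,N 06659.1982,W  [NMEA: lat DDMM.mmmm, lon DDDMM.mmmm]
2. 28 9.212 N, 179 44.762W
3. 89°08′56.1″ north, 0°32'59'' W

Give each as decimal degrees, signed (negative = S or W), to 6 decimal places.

Point 1:
  Latitude: split at 2 digits → 89° and 35.4807′; 89 + 35.4807/60 = 89.5913450
  N → positive
  Lon: split at 3 digits → 066° and 59.1982′; 66 + 59.1982/60 = 66.9866367
  hemisphere W, so the sign is −
Point 2:
  Latitude: 28 + 9.212/60 = 28.1535333
  N → positive
  Lon: 44.762′ = 0.746033°; total 179.7460333
  W → negative
Point 3:
  Lat: 89° + 8/60 + 56.1/3600 = 89 + 0.133333 + 0.015583 = 89.1489167
  N ⇒ keep positive
  Longitude: 32′ + 59″ = 32.98333′; 0 + 32.98333/60 = 0.5497222
  W ⇒ negate

1. 89.591345, -66.986637
2. 28.153533, -179.746033
3. 89.148917, -0.549722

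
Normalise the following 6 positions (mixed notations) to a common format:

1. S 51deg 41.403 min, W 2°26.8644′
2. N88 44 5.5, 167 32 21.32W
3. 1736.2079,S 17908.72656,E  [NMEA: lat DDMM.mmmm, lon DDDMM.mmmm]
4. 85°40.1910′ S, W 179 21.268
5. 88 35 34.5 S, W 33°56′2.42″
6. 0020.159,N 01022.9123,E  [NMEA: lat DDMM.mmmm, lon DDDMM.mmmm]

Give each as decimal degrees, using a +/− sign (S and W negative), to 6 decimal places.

Point 1:
  Latitude: 51 + 41.403/60 = 51.6900500
  S → negative
  Lon: 2 + 26.8644/60 = 2.4477400
  W ⇒ negate
Point 2:
  φ: 88° + 44/60 + 5.5/3600 = 88 + 0.733333 + 0.001528 = 88.7348611
  N → positive
  Lon: 167 + 32/60 + 21.32/3600 = 167.5392556
  hemisphere W, so the sign is −
Point 3:
  Latitude: split at 2 digits → 17° and 36.2079′; 17 + 36.2079/60 = 17.6034650
  hemisphere S, so the sign is −
  Lon: degrees = first 3 digits = 179, minutes = 8.72656; 179 + 8.72656/60 = 179.1454427
  E → positive
Point 4:
  Latitude: 85 + 40.191/60 = 85.6698500
  hemisphere S, so the sign is −
  λ: 179 + 21.268/60 = 179.3544667
  W → negative
Point 5:
  φ: 35′ + 34.5″ = 35.57500′; 88 + 35.57500/60 = 88.5929167
  S ⇒ negate
  Longitude: 33 + 56/60 + 2.42/3600 = 33.9340056
  W → negative
Point 6:
  Latitude: degrees = first 2 digits = 0, minutes = 20.159; 0 + 20.159/60 = 0.3359833
  N ⇒ keep positive
  Lon: degrees = first 3 digits = 10, minutes = 22.9123; 10 + 22.9123/60 = 10.3818717
  E → positive

1. -51.690050, -2.447740
2. 88.734861, -167.539256
3. -17.603465, 179.145443
4. -85.669850, -179.354467
5. -88.592917, -33.934006
6. 0.335983, 10.381872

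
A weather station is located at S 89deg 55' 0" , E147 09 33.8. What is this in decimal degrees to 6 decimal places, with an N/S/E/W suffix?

Latitude: 89° + 55/60 + 0/3600 = 89 + 0.916667 + 0.000000 = 89.9166667
Longitude: 147° + 9/60 + 33.8/3600 = 147 + 0.150000 + 0.009389 = 147.1593889

89.916667° S, 147.159389° E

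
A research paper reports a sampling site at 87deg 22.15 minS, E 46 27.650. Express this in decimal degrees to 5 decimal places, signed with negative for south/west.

-87.36917, 46.46083

Lat: 87 + 22.15/60 = 87.369167
S → negative
λ: 46 + 27.65/60 = 46.460833
E → positive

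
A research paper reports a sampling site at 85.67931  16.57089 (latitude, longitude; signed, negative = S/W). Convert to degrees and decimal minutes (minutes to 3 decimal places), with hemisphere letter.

Lat: fractional part 0.679310 → 40.75860 minutes
Lon: fractional part 0.570890 → 34.25340 minutes

85° 40.759′ N, 16° 34.253′ E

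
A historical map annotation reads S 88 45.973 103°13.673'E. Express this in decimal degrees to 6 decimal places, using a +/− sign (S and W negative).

-88.766217, 103.227883

Lat: 88 + 45.973/60 = 88.7662167
hemisphere S, so the sign is −
λ: 13.673′ = 0.227883°; total 103.2278833
E ⇒ keep positive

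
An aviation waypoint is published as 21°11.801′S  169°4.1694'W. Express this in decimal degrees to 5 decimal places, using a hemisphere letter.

Lat: 11.801′ = 0.196683°; total 21.196683
Lon: 4.1694′ = 0.069490°; total 169.069490

21.19668° S, 169.06949° W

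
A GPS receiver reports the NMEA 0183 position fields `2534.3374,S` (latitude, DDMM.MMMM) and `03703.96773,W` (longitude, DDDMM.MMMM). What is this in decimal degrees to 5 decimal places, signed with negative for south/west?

Lat: degrees = first 2 digits = 25, minutes = 34.3374; 25 + 34.3374/60 = 25.572290
hemisphere S, so the sign is −
Longitude: degrees = first 3 digits = 37, minutes = 3.96773; 37 + 3.96773/60 = 37.066129
W → negative

-25.57229, -37.06613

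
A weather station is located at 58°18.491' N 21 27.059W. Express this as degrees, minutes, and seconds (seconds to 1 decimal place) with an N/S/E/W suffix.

Lat: 18.49100′ → 18′ and 0.49100 × 60 = 29.460″
Lon: 27.05900′ → 27′ and 0.05900 × 60 = 3.540″

58°18′29.5″ N, 21°27′3.5″ W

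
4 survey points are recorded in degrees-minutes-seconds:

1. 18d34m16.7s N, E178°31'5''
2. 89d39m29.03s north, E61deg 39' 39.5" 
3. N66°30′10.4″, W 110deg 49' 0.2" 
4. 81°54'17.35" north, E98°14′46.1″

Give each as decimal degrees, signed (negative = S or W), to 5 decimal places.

1. 18.57131, 178.51806
2. 89.65806, 61.66097
3. 66.50289, -110.81672
4. 81.90482, 98.24614

Point 1:
  Latitude: 18 + 34/60 + 16.7/3600 = 18.571306
  N → positive
  λ: 31′ + 5″ = 31.08333′; 178 + 31.08333/60 = 178.518056
  E ⇒ keep positive
Point 2:
  Lat: 39′ + 29.03″ = 39.48383′; 89 + 39.48383/60 = 89.658064
  N ⇒ keep positive
  λ: 61° + 39/60 + 39.5/3600 = 61 + 0.650000 + 0.010972 = 61.660972
  E ⇒ keep positive
Point 3:
  Lat: 66° + 30/60 + 10.4/3600 = 66 + 0.500000 + 0.002889 = 66.502889
  N ⇒ keep positive
  λ: 49′ + 0.2″ = 49.00333′; 110 + 49.00333/60 = 110.816722
  hemisphere W, so the sign is −
Point 4:
  Latitude: 54′ + 17.35″ = 54.28917′; 81 + 54.28917/60 = 81.904819
  N ⇒ keep positive
  Lon: 14′ + 46.1″ = 14.76833′; 98 + 14.76833/60 = 98.246139
  E → positive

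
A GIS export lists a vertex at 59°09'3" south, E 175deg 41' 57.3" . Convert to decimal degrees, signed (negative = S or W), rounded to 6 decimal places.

-59.150833, 175.699250

Lat: 59° + 9/60 + 3/3600 = 59 + 0.150000 + 0.000833 = 59.1508333
S ⇒ negate
λ: 175° + 41/60 + 57.3/3600 = 175 + 0.683333 + 0.015917 = 175.6992500
E ⇒ keep positive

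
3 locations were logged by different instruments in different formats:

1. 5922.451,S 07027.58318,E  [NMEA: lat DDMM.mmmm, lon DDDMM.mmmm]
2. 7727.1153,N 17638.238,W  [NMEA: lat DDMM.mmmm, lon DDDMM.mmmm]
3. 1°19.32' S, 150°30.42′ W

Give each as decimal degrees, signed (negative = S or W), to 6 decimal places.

1. -59.374183, 70.459720
2. 77.451922, -176.637300
3. -1.322000, -150.507000

Point 1:
  Latitude: split at 2 digits → 59° and 22.451′; 59 + 22.451/60 = 59.3741833
  hemisphere S, so the sign is −
  λ: degrees = first 3 digits = 70, minutes = 27.58318; 70 + 27.58318/60 = 70.4597197
  E ⇒ keep positive
Point 2:
  φ: degrees = first 2 digits = 77, minutes = 27.1153; 77 + 27.1153/60 = 77.4519217
  N ⇒ keep positive
  Lon: degrees = first 3 digits = 176, minutes = 38.238; 176 + 38.238/60 = 176.6373000
  hemisphere W, so the sign is −
Point 3:
  Lat: 1 + 19.32/60 = 1.3220000
  S → negative
  λ: 150 + 30.42/60 = 150.5070000
  W → negative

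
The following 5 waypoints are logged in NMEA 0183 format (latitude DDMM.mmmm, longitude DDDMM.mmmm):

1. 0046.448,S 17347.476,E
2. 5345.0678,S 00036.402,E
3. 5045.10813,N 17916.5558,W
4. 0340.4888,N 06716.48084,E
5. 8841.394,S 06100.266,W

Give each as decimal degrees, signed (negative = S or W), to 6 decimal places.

1. -0.774133, 173.791267
2. -53.751130, 0.606700
3. 50.751802, -179.275930
4. 3.674813, 67.274681
5. -88.689900, -61.004433

Point 1:
  Latitude: split at 2 digits → 00° and 46.448′; 0 + 46.448/60 = 0.7741333
  S → negative
  Lon: split at 3 digits → 173° and 47.476′; 173 + 47.476/60 = 173.7912667
  E ⇒ keep positive
Point 2:
  Latitude: split at 2 digits → 53° and 45.0678′; 53 + 45.0678/60 = 53.7511300
  S → negative
  Longitude: split at 3 digits → 000° and 36.402′; 0 + 36.402/60 = 0.6067000
  E → positive
Point 3:
  Lat: split at 2 digits → 50° and 45.10813′; 50 + 45.10813/60 = 50.7518022
  N → positive
  λ: degrees = first 3 digits = 179, minutes = 16.5558; 179 + 16.5558/60 = 179.2759300
  W ⇒ negate
Point 4:
  Latitude: split at 2 digits → 03° and 40.4888′; 3 + 40.4888/60 = 3.6748133
  N ⇒ keep positive
  λ: split at 3 digits → 067° and 16.48084′; 67 + 16.48084/60 = 67.2746807
  E → positive
Point 5:
  Latitude: split at 2 digits → 88° and 41.394′; 88 + 41.394/60 = 88.6899000
  S ⇒ negate
  Lon: degrees = first 3 digits = 61, minutes = 0.266; 61 + 0.266/60 = 61.0044333
  W ⇒ negate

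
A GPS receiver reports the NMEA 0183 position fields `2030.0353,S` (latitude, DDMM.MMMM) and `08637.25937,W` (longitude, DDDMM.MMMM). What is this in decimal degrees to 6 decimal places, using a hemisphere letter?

20.500588° S, 86.620990° W

φ: split at 2 digits → 20° and 30.0353′; 20 + 30.0353/60 = 20.5005883
Longitude: split at 3 digits → 086° and 37.25937′; 86 + 37.25937/60 = 86.6209895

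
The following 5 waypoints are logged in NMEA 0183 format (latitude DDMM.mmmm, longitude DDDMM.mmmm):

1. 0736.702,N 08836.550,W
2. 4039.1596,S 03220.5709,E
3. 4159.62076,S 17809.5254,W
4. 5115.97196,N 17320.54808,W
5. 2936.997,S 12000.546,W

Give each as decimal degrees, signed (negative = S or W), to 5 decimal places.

Point 1:
  Lat: degrees = first 2 digits = 7, minutes = 36.702; 7 + 36.702/60 = 7.611700
  N ⇒ keep positive
  Lon: split at 3 digits → 088° and 36.55′; 88 + 36.55/60 = 88.609167
  hemisphere W, so the sign is −
Point 2:
  φ: degrees = first 2 digits = 40, minutes = 39.1596; 40 + 39.1596/60 = 40.652660
  hemisphere S, so the sign is −
  Lon: degrees = first 3 digits = 32, minutes = 20.5709; 32 + 20.5709/60 = 32.342848
  E → positive
Point 3:
  Latitude: split at 2 digits → 41° and 59.62076′; 41 + 59.62076/60 = 41.993679
  hemisphere S, so the sign is −
  λ: split at 3 digits → 178° and 9.5254′; 178 + 9.5254/60 = 178.158757
  W ⇒ negate
Point 4:
  Lat: split at 2 digits → 51° and 15.97196′; 51 + 15.97196/60 = 51.266199
  N ⇒ keep positive
  Longitude: split at 3 digits → 173° and 20.54808′; 173 + 20.54808/60 = 173.342468
  hemisphere W, so the sign is −
Point 5:
  φ: split at 2 digits → 29° and 36.997′; 29 + 36.997/60 = 29.616617
  hemisphere S, so the sign is −
  Lon: degrees = first 3 digits = 120, minutes = 0.546; 120 + 0.546/60 = 120.009100
  W ⇒ negate

1. 7.61170, -88.60917
2. -40.65266, 32.34285
3. -41.99368, -178.15876
4. 51.26620, -173.34247
5. -29.61662, -120.00910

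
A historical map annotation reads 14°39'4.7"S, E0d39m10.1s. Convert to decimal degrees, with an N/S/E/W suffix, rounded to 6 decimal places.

Lat: 14° + 39/60 + 4.7/3600 = 14 + 0.650000 + 0.001306 = 14.6513056
Lon: 0° + 39/60 + 10.1/3600 = 0 + 0.650000 + 0.002806 = 0.6528056

14.651306° S, 0.652806° E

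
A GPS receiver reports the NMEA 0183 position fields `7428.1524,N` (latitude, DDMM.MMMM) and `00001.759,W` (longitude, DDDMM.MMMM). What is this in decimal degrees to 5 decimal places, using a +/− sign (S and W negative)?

74.46921, -0.02932

φ: split at 2 digits → 74° and 28.1524′; 74 + 28.1524/60 = 74.469207
N ⇒ keep positive
Longitude: degrees = first 3 digits = 0, minutes = 1.759; 0 + 1.759/60 = 0.029317
W → negative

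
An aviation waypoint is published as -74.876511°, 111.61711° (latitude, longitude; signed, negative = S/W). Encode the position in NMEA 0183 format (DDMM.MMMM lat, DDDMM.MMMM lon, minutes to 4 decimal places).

Latitude is negative → S; |value| = 74.876511
Latitude: minutes = (74.876511 − 74) × 60 = 52.590660
Longitude: 111° + 0.617110 × 60 = 111° 37.026600′

7452.5907,S / 11137.0266,E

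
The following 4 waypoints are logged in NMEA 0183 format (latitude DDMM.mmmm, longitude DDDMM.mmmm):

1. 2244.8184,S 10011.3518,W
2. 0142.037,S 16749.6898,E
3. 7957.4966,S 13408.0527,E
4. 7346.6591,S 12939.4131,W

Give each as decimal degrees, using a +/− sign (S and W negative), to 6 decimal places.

Point 1:
  φ: split at 2 digits → 22° and 44.8184′; 22 + 44.8184/60 = 22.7469733
  hemisphere S, so the sign is −
  λ: split at 3 digits → 100° and 11.3518′; 100 + 11.3518/60 = 100.1891967
  hemisphere W, so the sign is −
Point 2:
  Latitude: split at 2 digits → 01° and 42.037′; 1 + 42.037/60 = 1.7006167
  S ⇒ negate
  Longitude: split at 3 digits → 167° and 49.6898′; 167 + 49.6898/60 = 167.8281633
  E ⇒ keep positive
Point 3:
  φ: degrees = first 2 digits = 79, minutes = 57.4966; 79 + 57.4966/60 = 79.9582767
  S ⇒ negate
  Lon: degrees = first 3 digits = 134, minutes = 8.0527; 134 + 8.0527/60 = 134.1342117
  E ⇒ keep positive
Point 4:
  Latitude: degrees = first 2 digits = 73, minutes = 46.6591; 73 + 46.6591/60 = 73.7776517
  S ⇒ negate
  Longitude: degrees = first 3 digits = 129, minutes = 39.4131; 129 + 39.4131/60 = 129.6568850
  hemisphere W, so the sign is −

1. -22.746973, -100.189197
2. -1.700617, 167.828163
3. -79.958277, 134.134212
4. -73.777652, -129.656885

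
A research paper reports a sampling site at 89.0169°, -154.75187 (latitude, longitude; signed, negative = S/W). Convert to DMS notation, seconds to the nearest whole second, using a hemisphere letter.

89°01′1″ N, 154°45′7″ W

φ: 0.016900 × 60 = 1.01400′ → 1′, remainder × 60 = 0.84″
Longitude is negative → W; |value| = 154.751870
Longitude: 0.751870° → 45.11220′; 0.11220 × 60 = 6.73″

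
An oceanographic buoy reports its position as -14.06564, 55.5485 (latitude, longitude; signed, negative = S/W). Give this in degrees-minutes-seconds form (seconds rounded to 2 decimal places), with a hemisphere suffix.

14°03′56.30″ S, 55°32′54.60″ E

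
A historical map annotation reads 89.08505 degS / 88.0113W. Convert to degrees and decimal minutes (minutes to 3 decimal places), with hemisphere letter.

Latitude: minutes = (89.085050 − 89) × 60 = 5.10300
λ: 88° + 0.011300 × 60 = 88° 0.67800′

89° 5.103′ S, 88° 0.678′ W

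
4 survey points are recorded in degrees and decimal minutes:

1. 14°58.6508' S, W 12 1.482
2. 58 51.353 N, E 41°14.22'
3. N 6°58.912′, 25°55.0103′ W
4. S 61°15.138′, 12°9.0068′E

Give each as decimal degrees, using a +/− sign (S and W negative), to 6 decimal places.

1. -14.977513, -12.024700
2. 58.855883, 41.237000
3. 6.981867, -25.916838
4. -61.252300, 12.150113

Point 1:
  Latitude: 58.6508′ = 0.977513°; total 14.9775133
  S ⇒ negate
  Longitude: 12 + 1.482/60 = 12.0247000
  W ⇒ negate
Point 2:
  Latitude: 51.353′ = 0.855883°; total 58.8558833
  N → positive
  Lon: 41 + 14.22/60 = 41.2370000
  E → positive
Point 3:
  φ: 6 + 58.912/60 = 6.9818667
  N → positive
  Lon: 55.0103′ = 0.916838°; total 25.9168383
  W ⇒ negate
Point 4:
  φ: 61 + 15.138/60 = 61.2523000
  S → negative
  λ: 12 + 9.0068/60 = 12.1501133
  E ⇒ keep positive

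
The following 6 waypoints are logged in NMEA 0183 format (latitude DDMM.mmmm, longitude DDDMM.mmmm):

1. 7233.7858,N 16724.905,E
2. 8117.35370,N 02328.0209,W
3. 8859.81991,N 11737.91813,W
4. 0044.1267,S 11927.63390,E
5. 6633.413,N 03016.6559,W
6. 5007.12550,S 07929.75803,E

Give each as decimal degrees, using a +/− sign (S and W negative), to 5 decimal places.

1. 72.56310, 167.41508
2. 81.28923, -23.46702
3. 88.99700, -117.63197
4. -0.73545, 119.46057
5. 66.55688, -30.27760
6. -50.11876, 79.49597

Point 1:
  φ: split at 2 digits → 72° and 33.7858′; 72 + 33.7858/60 = 72.563097
  N ⇒ keep positive
  Longitude: degrees = first 3 digits = 167, minutes = 24.905; 167 + 24.905/60 = 167.415083
  E ⇒ keep positive
Point 2:
  Latitude: degrees = first 2 digits = 81, minutes = 17.3537; 81 + 17.3537/60 = 81.289228
  N ⇒ keep positive
  Lon: split at 3 digits → 023° and 28.0209′; 23 + 28.0209/60 = 23.467015
  W → negative
Point 3:
  Lat: degrees = first 2 digits = 88, minutes = 59.81991; 88 + 59.81991/60 = 88.996999
  N → positive
  λ: degrees = first 3 digits = 117, minutes = 37.91813; 117 + 37.91813/60 = 117.631969
  W ⇒ negate
Point 4:
  Latitude: split at 2 digits → 00° and 44.1267′; 0 + 44.1267/60 = 0.735445
  S ⇒ negate
  Lon: degrees = first 3 digits = 119, minutes = 27.6339; 119 + 27.6339/60 = 119.460565
  E → positive
Point 5:
  Lat: split at 2 digits → 66° and 33.413′; 66 + 33.413/60 = 66.556883
  N → positive
  λ: degrees = first 3 digits = 30, minutes = 16.6559; 30 + 16.6559/60 = 30.277598
  W → negative
Point 6:
  Lat: degrees = first 2 digits = 50, minutes = 7.1255; 50 + 7.1255/60 = 50.118758
  S → negative
  λ: split at 3 digits → 079° and 29.75803′; 79 + 29.75803/60 = 79.495967
  E → positive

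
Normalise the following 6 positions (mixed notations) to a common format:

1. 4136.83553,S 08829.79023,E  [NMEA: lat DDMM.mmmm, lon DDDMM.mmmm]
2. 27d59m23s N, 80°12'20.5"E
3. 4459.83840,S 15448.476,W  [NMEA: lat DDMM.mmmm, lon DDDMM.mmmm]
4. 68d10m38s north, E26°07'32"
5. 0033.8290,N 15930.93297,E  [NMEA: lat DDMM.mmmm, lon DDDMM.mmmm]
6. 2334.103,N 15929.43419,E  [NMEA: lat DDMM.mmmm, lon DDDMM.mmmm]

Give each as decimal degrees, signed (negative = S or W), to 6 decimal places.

Point 1:
  Lat: degrees = first 2 digits = 41, minutes = 36.83553; 41 + 36.83553/60 = 41.6139255
  S ⇒ negate
  λ: split at 3 digits → 088° and 29.79023′; 88 + 29.79023/60 = 88.4965038
  E ⇒ keep positive
Point 2:
  Latitude: 27° + 59/60 + 23/3600 = 27 + 0.983333 + 0.006389 = 27.9897222
  N → positive
  Lon: 80 + 12/60 + 20.5/3600 = 80.2056944
  E → positive
Point 3:
  φ: split at 2 digits → 44° and 59.8384′; 44 + 59.8384/60 = 44.9973067
  hemisphere S, so the sign is −
  Lon: split at 3 digits → 154° and 48.476′; 154 + 48.476/60 = 154.8079333
  W → negative
Point 4:
  Lat: 68° + 10/60 + 38/3600 = 68 + 0.166667 + 0.010556 = 68.1772222
  N → positive
  Lon: 26 + 7/60 + 32/3600 = 26.1255556
  E → positive
Point 5:
  φ: split at 2 digits → 00° and 33.829′; 0 + 33.829/60 = 0.5638167
  N → positive
  λ: degrees = first 3 digits = 159, minutes = 30.93297; 159 + 30.93297/60 = 159.5155495
  E → positive
Point 6:
  φ: split at 2 digits → 23° and 34.103′; 23 + 34.103/60 = 23.5683833
  N → positive
  λ: split at 3 digits → 159° and 29.43419′; 159 + 29.43419/60 = 159.4905698
  E ⇒ keep positive

1. -41.613926, 88.496504
2. 27.989722, 80.205694
3. -44.997307, -154.807933
4. 68.177222, 26.125556
5. 0.563817, 159.515550
6. 23.568383, 159.490570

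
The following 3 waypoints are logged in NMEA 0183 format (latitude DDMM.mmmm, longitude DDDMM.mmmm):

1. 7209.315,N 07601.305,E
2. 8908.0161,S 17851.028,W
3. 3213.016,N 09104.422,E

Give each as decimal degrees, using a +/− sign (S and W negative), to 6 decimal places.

Point 1:
  Latitude: split at 2 digits → 72° and 9.315′; 72 + 9.315/60 = 72.1552500
  N ⇒ keep positive
  λ: degrees = first 3 digits = 76, minutes = 1.305; 76 + 1.305/60 = 76.0217500
  E → positive
Point 2:
  φ: degrees = first 2 digits = 89, minutes = 8.0161; 89 + 8.0161/60 = 89.1336017
  hemisphere S, so the sign is −
  λ: degrees = first 3 digits = 178, minutes = 51.028; 178 + 51.028/60 = 178.8504667
  W → negative
Point 3:
  φ: split at 2 digits → 32° and 13.016′; 32 + 13.016/60 = 32.2169333
  N ⇒ keep positive
  Longitude: degrees = first 3 digits = 91, minutes = 4.422; 91 + 4.422/60 = 91.0737000
  E ⇒ keep positive

1. 72.155250, 76.021750
2. -89.133602, -178.850467
3. 32.216933, 91.073700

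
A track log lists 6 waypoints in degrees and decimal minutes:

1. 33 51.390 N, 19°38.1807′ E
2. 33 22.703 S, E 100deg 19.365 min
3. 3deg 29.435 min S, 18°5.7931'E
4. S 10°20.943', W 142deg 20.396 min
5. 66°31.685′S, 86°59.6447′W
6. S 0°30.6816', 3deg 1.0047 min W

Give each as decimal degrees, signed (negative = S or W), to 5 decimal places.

Point 1:
  φ: 33 + 51.39/60 = 33.856500
  N → positive
  Longitude: 19 + 38.1807/60 = 19.636345
  E ⇒ keep positive
Point 2:
  Latitude: 22.703′ = 0.378383°; total 33.378383
  S ⇒ negate
  λ: 19.365′ = 0.322750°; total 100.322750
  E → positive
Point 3:
  Lat: 3 + 29.435/60 = 3.490583
  hemisphere S, so the sign is −
  λ: 18 + 5.7931/60 = 18.096552
  E ⇒ keep positive
Point 4:
  Latitude: 20.943′ = 0.349050°; total 10.349050
  S ⇒ negate
  λ: 142 + 20.396/60 = 142.339933
  W ⇒ negate
Point 5:
  Lat: 66 + 31.685/60 = 66.528083
  hemisphere S, so the sign is −
  Lon: 86 + 59.6447/60 = 86.994078
  hemisphere W, so the sign is −
Point 6:
  φ: 30.6816′ = 0.511360°; total 0.511360
  S ⇒ negate
  λ: 1.0047′ = 0.016745°; total 3.016745
  W → negative

1. 33.85650, 19.63635
2. -33.37838, 100.32275
3. -3.49058, 18.09655
4. -10.34905, -142.33993
5. -66.52808, -86.99408
6. -0.51136, -3.01675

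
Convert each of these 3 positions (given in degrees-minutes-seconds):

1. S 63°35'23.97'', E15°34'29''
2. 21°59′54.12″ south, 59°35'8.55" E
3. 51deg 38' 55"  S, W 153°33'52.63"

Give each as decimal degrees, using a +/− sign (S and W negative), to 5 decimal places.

1. -63.58999, 15.57472
2. -21.99837, 59.58571
3. -51.64861, -153.56462

Point 1:
  Lat: 35′ + 23.97″ = 35.39950′; 63 + 35.39950/60 = 63.589992
  S → negative
  Longitude: 34′ + 29″ = 34.48333′; 15 + 34.48333/60 = 15.574722
  E ⇒ keep positive
Point 2:
  Latitude: 21 + 59/60 + 54.12/3600 = 21.998367
  S ⇒ negate
  λ: 35′ + 8.55″ = 35.14250′; 59 + 35.14250/60 = 59.585708
  E → positive
Point 3:
  φ: 51° + 38/60 + 55/3600 = 51 + 0.633333 + 0.015278 = 51.648611
  hemisphere S, so the sign is −
  Lon: 33′ + 52.63″ = 33.87717′; 153 + 33.87717/60 = 153.564619
  W → negative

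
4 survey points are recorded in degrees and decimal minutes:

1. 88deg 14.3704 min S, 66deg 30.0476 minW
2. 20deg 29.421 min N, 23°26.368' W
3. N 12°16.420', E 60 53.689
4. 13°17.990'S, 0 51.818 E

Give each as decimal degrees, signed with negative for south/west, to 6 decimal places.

Point 1:
  Lat: 14.3704′ = 0.239507°; total 88.2395067
  S ⇒ negate
  λ: 66 + 30.0476/60 = 66.5007933
  hemisphere W, so the sign is −
Point 2:
  φ: 29.421′ = 0.490350°; total 20.4903500
  N → positive
  λ: 26.368′ = 0.439467°; total 23.4394667
  W ⇒ negate
Point 3:
  Lat: 16.42′ = 0.273667°; total 12.2736667
  N ⇒ keep positive
  λ: 53.689′ = 0.894817°; total 60.8948167
  E → positive
Point 4:
  φ: 13 + 17.99/60 = 13.2998333
  hemisphere S, so the sign is −
  Lon: 0 + 51.818/60 = 0.8636333
  E ⇒ keep positive

1. -88.239507, -66.500793
2. 20.490350, -23.439467
3. 12.273667, 60.894817
4. -13.299833, 0.863633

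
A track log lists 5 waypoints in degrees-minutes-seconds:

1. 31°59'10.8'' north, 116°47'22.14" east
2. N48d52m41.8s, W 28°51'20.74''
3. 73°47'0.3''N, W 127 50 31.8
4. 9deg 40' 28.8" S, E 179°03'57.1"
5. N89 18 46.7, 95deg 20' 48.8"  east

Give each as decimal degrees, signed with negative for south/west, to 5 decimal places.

Point 1:
  Lat: 59′ + 10.8″ = 59.18000′; 31 + 59.18000/60 = 31.986333
  N ⇒ keep positive
  Lon: 47′ + 22.14″ = 47.36900′; 116 + 47.36900/60 = 116.789483
  E ⇒ keep positive
Point 2:
  Lat: 52′ + 41.8″ = 52.69667′; 48 + 52.69667/60 = 48.878278
  N → positive
  Longitude: 28 + 51/60 + 20.74/3600 = 28.855761
  hemisphere W, so the sign is −
Point 3:
  Latitude: 73° + 47/60 + 0.3/3600 = 73 + 0.783333 + 0.000083 = 73.783417
  N → positive
  Longitude: 50′ + 31.8″ = 50.53000′; 127 + 50.53000/60 = 127.842167
  hemisphere W, so the sign is −
Point 4:
  Latitude: 9 + 40/60 + 28.8/3600 = 9.674667
  hemisphere S, so the sign is −
  Lon: 3′ + 57.1″ = 3.95167′; 179 + 3.95167/60 = 179.065861
  E → positive
Point 5:
  Lat: 89° + 18/60 + 46.7/3600 = 89 + 0.300000 + 0.012972 = 89.312972
  N ⇒ keep positive
  λ: 20′ + 48.8″ = 20.81333′; 95 + 20.81333/60 = 95.346889
  E → positive

1. 31.98633, 116.78948
2. 48.87828, -28.85576
3. 73.78342, -127.84217
4. -9.67467, 179.06586
5. 89.31297, 95.34689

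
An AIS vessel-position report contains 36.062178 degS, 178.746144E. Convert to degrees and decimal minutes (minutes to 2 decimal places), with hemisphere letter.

36° 3.73′ S, 178° 44.77′ E

φ: 36° + 0.062178 × 60 = 36° 3.7307′
λ: 178° + 0.746144 × 60 = 178° 44.7686′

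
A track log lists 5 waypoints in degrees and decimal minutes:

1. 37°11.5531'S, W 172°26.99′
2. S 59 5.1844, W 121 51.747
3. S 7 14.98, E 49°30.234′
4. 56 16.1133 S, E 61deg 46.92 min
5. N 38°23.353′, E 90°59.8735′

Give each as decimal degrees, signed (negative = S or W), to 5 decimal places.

Point 1:
  φ: 11.5531′ = 0.192552°; total 37.192552
  S ⇒ negate
  Longitude: 172 + 26.99/60 = 172.449833
  W ⇒ negate
Point 2:
  Lat: 5.1844′ = 0.086407°; total 59.086407
  S ⇒ negate
  Longitude: 51.747′ = 0.862450°; total 121.862450
  W ⇒ negate
Point 3:
  Latitude: 7 + 14.98/60 = 7.249667
  S → negative
  λ: 49 + 30.234/60 = 49.503900
  E → positive
Point 4:
  Latitude: 16.1133′ = 0.268555°; total 56.268555
  S → negative
  Lon: 46.92′ = 0.782000°; total 61.782000
  E ⇒ keep positive
Point 5:
  φ: 38 + 23.353/60 = 38.389217
  N ⇒ keep positive
  Longitude: 59.8735′ = 0.997892°; total 90.997892
  E → positive

1. -37.19255, -172.44983
2. -59.08641, -121.86245
3. -7.24967, 49.50390
4. -56.26856, 61.78200
5. 38.38922, 90.99789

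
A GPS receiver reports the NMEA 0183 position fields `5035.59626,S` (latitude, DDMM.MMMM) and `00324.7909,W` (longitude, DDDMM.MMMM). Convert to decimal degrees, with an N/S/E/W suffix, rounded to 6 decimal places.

φ: split at 2 digits → 50° and 35.59626′; 50 + 35.59626/60 = 50.5932710
Longitude: degrees = first 3 digits = 3, minutes = 24.7909; 3 + 24.7909/60 = 3.4131817

50.593271° S, 3.413182° W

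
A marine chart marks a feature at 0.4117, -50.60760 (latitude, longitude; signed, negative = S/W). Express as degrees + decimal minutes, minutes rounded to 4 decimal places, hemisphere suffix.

Latitude: 0° + 0.411700 × 60 = 0° 24.702000′
Longitude is negative → W; |value| = 50.607600
Longitude: fractional part 0.607600 → 36.456000 minutes

0° 24.7020′ N, 50° 36.4560′ W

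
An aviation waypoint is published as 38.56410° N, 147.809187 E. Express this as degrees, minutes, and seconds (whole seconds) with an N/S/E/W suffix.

38°33′51″ N, 147°48′33″ E

φ: 0.564100° → 33.84600′; 0.84600 × 60 = 50.76″
λ: whole degrees 147; 48.55122′ → 48′ and 33.07″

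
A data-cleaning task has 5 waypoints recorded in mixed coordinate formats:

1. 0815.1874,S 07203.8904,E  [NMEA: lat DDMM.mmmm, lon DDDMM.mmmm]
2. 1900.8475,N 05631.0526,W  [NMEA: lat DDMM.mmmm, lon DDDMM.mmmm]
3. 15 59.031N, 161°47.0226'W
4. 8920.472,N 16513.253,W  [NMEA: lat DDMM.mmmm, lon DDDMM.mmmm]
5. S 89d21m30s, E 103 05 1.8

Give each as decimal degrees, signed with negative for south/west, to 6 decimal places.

Point 1:
  φ: degrees = first 2 digits = 8, minutes = 15.1874; 8 + 15.1874/60 = 8.2531233
  hemisphere S, so the sign is −
  Longitude: degrees = first 3 digits = 72, minutes = 3.8904; 72 + 3.8904/60 = 72.0648400
  E → positive
Point 2:
  Latitude: split at 2 digits → 19° and 0.8475′; 19 + 0.8475/60 = 19.0141250
  N ⇒ keep positive
  λ: degrees = first 3 digits = 56, minutes = 31.0526; 56 + 31.0526/60 = 56.5175433
  W ⇒ negate
Point 3:
  Lat: 15 + 59.031/60 = 15.9838500
  N ⇒ keep positive
  λ: 47.0226′ = 0.783710°; total 161.7837100
  W → negative
Point 4:
  Latitude: degrees = first 2 digits = 89, minutes = 20.472; 89 + 20.472/60 = 89.3412000
  N → positive
  Longitude: split at 3 digits → 165° and 13.253′; 165 + 13.253/60 = 165.2208833
  hemisphere W, so the sign is −
Point 5:
  Latitude: 89° + 21/60 + 30/3600 = 89 + 0.350000 + 0.008333 = 89.3583333
  S ⇒ negate
  Longitude: 5′ + 1.8″ = 5.03000′; 103 + 5.03000/60 = 103.0838333
  E ⇒ keep positive

1. -8.253123, 72.064840
2. 19.014125, -56.517543
3. 15.983850, -161.783710
4. 89.341200, -165.220883
5. -89.358333, 103.083833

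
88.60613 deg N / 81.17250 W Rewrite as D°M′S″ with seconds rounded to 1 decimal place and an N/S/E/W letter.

Latitude: 0.606130° → 36.36780′; 0.36780 × 60 = 22.068″
Longitude: whole degrees 81; 10.35000′ → 10′ and 21.000″

88°36′22.1″ N, 81°10′21.0″ W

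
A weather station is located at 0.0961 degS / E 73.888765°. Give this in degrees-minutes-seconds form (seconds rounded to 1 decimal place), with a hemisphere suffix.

0°05′46.0″ S, 73°53′19.6″ E

Lat: 0.096100 × 60 = 5.76600′ → 5′, remainder × 60 = 45.960″
Lon: 0.888765 × 60 = 53.32590′ → 53′, remainder × 60 = 19.554″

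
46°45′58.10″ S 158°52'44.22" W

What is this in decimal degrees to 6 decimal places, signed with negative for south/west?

-46.766139, -158.878950

Latitude: 46 + 45/60 + 58.1/3600 = 46.7661389
S → negative
Longitude: 52′ + 44.22″ = 52.73700′; 158 + 52.73700/60 = 158.8789500
hemisphere W, so the sign is −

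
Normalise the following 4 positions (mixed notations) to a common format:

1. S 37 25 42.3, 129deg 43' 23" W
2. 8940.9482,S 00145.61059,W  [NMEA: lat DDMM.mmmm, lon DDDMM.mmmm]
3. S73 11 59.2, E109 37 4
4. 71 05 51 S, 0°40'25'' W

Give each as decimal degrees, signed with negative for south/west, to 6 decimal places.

1. -37.428417, -129.723056
2. -89.682470, -1.760177
3. -73.199778, 109.617778
4. -71.097500, -0.673611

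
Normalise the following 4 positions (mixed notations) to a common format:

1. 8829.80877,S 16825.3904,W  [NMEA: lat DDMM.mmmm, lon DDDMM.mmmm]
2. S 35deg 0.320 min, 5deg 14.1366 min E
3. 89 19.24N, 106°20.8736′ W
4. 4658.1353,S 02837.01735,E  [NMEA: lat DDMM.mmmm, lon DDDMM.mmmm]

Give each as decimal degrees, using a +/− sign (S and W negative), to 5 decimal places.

1. -88.49681, -168.42317
2. -35.00533, 5.23561
3. 89.32067, -106.34789
4. -46.96892, 28.61696

Point 1:
  Latitude: split at 2 digits → 88° and 29.80877′; 88 + 29.80877/60 = 88.496813
  S ⇒ negate
  Longitude: degrees = first 3 digits = 168, minutes = 25.3904; 168 + 25.3904/60 = 168.423173
  W ⇒ negate
Point 2:
  Lat: 0.32′ = 0.005333°; total 35.005333
  hemisphere S, so the sign is −
  Lon: 5 + 14.1366/60 = 5.235610
  E → positive
Point 3:
  Latitude: 19.24′ = 0.320667°; total 89.320667
  N ⇒ keep positive
  Longitude: 106 + 20.8736/60 = 106.347893
  W ⇒ negate
Point 4:
  φ: degrees = first 2 digits = 46, minutes = 58.1353; 46 + 58.1353/60 = 46.968922
  S ⇒ negate
  λ: split at 3 digits → 028° and 37.01735′; 28 + 37.01735/60 = 28.616956
  E ⇒ keep positive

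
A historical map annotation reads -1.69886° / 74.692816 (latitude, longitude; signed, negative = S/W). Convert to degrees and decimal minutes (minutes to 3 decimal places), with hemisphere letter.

1° 41.932′ S, 74° 41.569′ E

Latitude is negative → S; |value| = 1.698860
Lat: 1° + 0.698860 × 60 = 1° 41.93160′
Longitude: fractional part 0.692816 → 41.56896 minutes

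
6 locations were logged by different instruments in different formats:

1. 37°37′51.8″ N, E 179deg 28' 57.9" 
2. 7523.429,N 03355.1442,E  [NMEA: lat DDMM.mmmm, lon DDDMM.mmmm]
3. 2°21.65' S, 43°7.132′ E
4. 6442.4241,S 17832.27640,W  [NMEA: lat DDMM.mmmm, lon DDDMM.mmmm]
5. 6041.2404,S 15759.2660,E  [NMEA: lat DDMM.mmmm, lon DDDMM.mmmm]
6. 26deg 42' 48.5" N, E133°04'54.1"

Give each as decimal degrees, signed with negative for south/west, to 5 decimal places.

1. 37.63106, 179.48275
2. 75.39048, 33.91907
3. -2.36083, 43.11887
4. -64.70707, -178.53794
5. -60.68734, 157.98777
6. 26.71347, 133.08169

Point 1:
  φ: 37 + 37/60 + 51.8/3600 = 37.631056
  N → positive
  λ: 179 + 28/60 + 57.9/3600 = 179.482750
  E → positive
Point 2:
  φ: degrees = first 2 digits = 75, minutes = 23.429; 75 + 23.429/60 = 75.390483
  N ⇒ keep positive
  Longitude: split at 3 digits → 033° and 55.1442′; 33 + 55.1442/60 = 33.919070
  E ⇒ keep positive
Point 3:
  Latitude: 21.65′ = 0.360833°; total 2.360833
  hemisphere S, so the sign is −
  Longitude: 7.132′ = 0.118867°; total 43.118867
  E → positive
Point 4:
  Lat: split at 2 digits → 64° and 42.4241′; 64 + 42.4241/60 = 64.707068
  hemisphere S, so the sign is −
  λ: degrees = first 3 digits = 178, minutes = 32.2764; 178 + 32.2764/60 = 178.537940
  W ⇒ negate
Point 5:
  Lat: split at 2 digits → 60° and 41.2404′; 60 + 41.2404/60 = 60.687340
  S → negative
  Lon: split at 3 digits → 157° and 59.266′; 157 + 59.266/60 = 157.987767
  E → positive
Point 6:
  φ: 26 + 42/60 + 48.5/3600 = 26.713472
  N ⇒ keep positive
  λ: 133° + 4/60 + 54.1/3600 = 133 + 0.066667 + 0.015028 = 133.081694
  E → positive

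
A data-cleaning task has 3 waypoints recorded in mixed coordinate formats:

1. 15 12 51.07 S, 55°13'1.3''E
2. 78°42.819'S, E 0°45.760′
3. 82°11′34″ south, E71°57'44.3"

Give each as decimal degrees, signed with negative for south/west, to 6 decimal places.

Point 1:
  Lat: 15 + 12/60 + 51.07/3600 = 15.2141861
  S ⇒ negate
  Longitude: 13′ + 1.3″ = 13.02167′; 55 + 13.02167/60 = 55.2170278
  E ⇒ keep positive
Point 2:
  φ: 78 + 42.819/60 = 78.7136500
  hemisphere S, so the sign is −
  Lon: 0 + 45.76/60 = 0.7626667
  E → positive
Point 3:
  Latitude: 82 + 11/60 + 34/3600 = 82.1927778
  S ⇒ negate
  Longitude: 57′ + 44.3″ = 57.73833′; 71 + 57.73833/60 = 71.9623056
  E ⇒ keep positive

1. -15.214186, 55.217028
2. -78.713650, 0.762667
3. -82.192778, 71.962306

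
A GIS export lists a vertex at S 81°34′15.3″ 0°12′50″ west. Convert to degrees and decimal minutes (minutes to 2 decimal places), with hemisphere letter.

81° 34.26′ S, 0° 12.83′ W

Lat: 34 + 15.3/60 = 34.2550′
Lon: 12 + 50/60 = 12.8333′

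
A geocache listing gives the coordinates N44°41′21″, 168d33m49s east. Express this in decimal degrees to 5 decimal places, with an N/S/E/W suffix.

φ: 44 + 41/60 + 21/3600 = 44.689167
Lon: 33′ + 49″ = 33.81667′; 168 + 33.81667/60 = 168.563611

44.68917° N, 168.56361° E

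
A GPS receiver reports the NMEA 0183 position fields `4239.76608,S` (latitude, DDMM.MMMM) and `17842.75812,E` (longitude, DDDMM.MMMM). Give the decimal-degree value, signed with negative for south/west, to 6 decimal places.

-42.662768, 178.712635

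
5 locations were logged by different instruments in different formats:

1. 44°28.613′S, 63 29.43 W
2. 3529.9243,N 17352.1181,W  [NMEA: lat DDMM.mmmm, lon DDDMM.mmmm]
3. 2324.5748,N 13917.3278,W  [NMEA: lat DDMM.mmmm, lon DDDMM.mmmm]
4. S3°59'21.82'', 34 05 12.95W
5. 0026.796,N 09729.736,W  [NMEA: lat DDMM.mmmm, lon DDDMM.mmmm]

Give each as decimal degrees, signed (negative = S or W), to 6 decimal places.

Point 1:
  Lat: 44 + 28.613/60 = 44.4768833
  S → negative
  λ: 29.43′ = 0.490500°; total 63.4905000
  W ⇒ negate
Point 2:
  φ: degrees = first 2 digits = 35, minutes = 29.9243; 35 + 29.9243/60 = 35.4987383
  N ⇒ keep positive
  Lon: split at 3 digits → 173° and 52.1181′; 173 + 52.1181/60 = 173.8686350
  W → negative
Point 3:
  Latitude: degrees = first 2 digits = 23, minutes = 24.5748; 23 + 24.5748/60 = 23.4095800
  N → positive
  Longitude: degrees = first 3 digits = 139, minutes = 17.3278; 139 + 17.3278/60 = 139.2887967
  W ⇒ negate
Point 4:
  Lat: 59′ + 21.82″ = 59.36367′; 3 + 59.36367/60 = 3.9893944
  S → negative
  λ: 34° + 5/60 + 12.95/3600 = 34 + 0.083333 + 0.003597 = 34.0869306
  hemisphere W, so the sign is −
Point 5:
  Latitude: degrees = first 2 digits = 0, minutes = 26.796; 0 + 26.796/60 = 0.4466000
  N → positive
  λ: split at 3 digits → 097° and 29.736′; 97 + 29.736/60 = 97.4956000
  W → negative

1. -44.476883, -63.490500
2. 35.498738, -173.868635
3. 23.409580, -139.288797
4. -3.989394, -34.086931
5. 0.446600, -97.495600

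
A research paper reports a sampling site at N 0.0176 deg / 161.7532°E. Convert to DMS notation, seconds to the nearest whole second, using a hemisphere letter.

φ: 0.017600° → 1.05600′; 0.05600 × 60 = 3.36″
Lon: whole degrees 161; 45.19200′ → 45′ and 11.52″

0°01′3″ N, 161°45′12″ E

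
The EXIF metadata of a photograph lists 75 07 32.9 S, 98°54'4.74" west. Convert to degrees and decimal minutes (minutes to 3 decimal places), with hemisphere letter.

Lat: 7 + 32.9/60 = 7.54833′
λ: seconds/60 = 0.07900; minutes = 54 + 0.07900 = 54.07900

75° 7.548′ S, 98° 54.079′ W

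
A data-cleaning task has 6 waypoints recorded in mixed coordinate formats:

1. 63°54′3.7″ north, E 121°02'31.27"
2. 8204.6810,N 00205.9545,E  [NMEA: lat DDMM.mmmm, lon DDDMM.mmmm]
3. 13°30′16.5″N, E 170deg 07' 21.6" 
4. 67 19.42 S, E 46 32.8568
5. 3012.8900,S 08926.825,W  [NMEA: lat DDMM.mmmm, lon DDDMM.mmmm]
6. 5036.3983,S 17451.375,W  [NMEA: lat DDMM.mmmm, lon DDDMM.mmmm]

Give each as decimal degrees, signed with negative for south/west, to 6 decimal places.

Point 1:
  Lat: 63 + 54/60 + 3.7/3600 = 63.9010278
  N → positive
  Longitude: 121° + 2/60 + 31.27/3600 = 121 + 0.033333 + 0.008686 = 121.0420194
  E ⇒ keep positive
Point 2:
  Latitude: split at 2 digits → 82° and 4.681′; 82 + 4.681/60 = 82.0780167
  N ⇒ keep positive
  λ: degrees = first 3 digits = 2, minutes = 5.9545; 2 + 5.9545/60 = 2.0992417
  E → positive
Point 3:
  Latitude: 13° + 30/60 + 16.5/3600 = 13 + 0.500000 + 0.004583 = 13.5045833
  N → positive
  Lon: 7′ + 21.6″ = 7.36000′; 170 + 7.36000/60 = 170.1226667
  E → positive
Point 4:
  Latitude: 19.42′ = 0.323667°; total 67.3236667
  S → negative
  Lon: 46 + 32.8568/60 = 46.5476133
  E → positive
Point 5:
  Latitude: split at 2 digits → 30° and 12.89′; 30 + 12.89/60 = 30.2148333
  hemisphere S, so the sign is −
  Longitude: degrees = first 3 digits = 89, minutes = 26.825; 89 + 26.825/60 = 89.4470833
  hemisphere W, so the sign is −
Point 6:
  Lat: degrees = first 2 digits = 50, minutes = 36.3983; 50 + 36.3983/60 = 50.6066383
  hemisphere S, so the sign is −
  Longitude: split at 3 digits → 174° and 51.375′; 174 + 51.375/60 = 174.8562500
  hemisphere W, so the sign is −

1. 63.901028, 121.042019
2. 82.078017, 2.099242
3. 13.504583, 170.122667
4. -67.323667, 46.547613
5. -30.214833, -89.447083
6. -50.606638, -174.856250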